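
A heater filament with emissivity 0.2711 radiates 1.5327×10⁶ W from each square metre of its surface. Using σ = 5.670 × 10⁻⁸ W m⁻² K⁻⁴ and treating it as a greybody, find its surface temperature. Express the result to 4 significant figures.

T ≈ 3160 K

I = εσT⁴, so T = (I/εσ)^(1/4) = (1.5327×10⁶/(0.2711×5.670×10⁻⁸))^(1/4) = 3160 K.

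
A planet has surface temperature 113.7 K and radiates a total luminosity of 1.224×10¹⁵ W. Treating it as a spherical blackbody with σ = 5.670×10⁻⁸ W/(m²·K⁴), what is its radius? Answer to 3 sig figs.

R ≈ 3.21×10⁶ m

L = 4πR²σT⁴ ⇒ R = √(L/(4πσT⁴)).
σT⁴ = 9.47600 W/m², so R = √(1.224×10¹⁵/(4π×9.47600)) = 3.21×10⁶ m.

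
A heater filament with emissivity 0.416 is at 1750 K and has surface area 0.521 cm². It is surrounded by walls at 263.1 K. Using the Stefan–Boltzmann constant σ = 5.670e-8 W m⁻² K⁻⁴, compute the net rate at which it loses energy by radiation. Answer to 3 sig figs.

Area A = 0.521 cm² = 5.21×10⁻⁵ m².
Net radiated power P_net = εσA(T⁴ − T₀⁴) = 0.416×5.670×10⁻⁸×5.21×10⁻⁵×(1750⁴ − 263.1⁴).
T⁴ − T₀⁴ = 9.37891×10¹² − 4.79163×10⁹ = 9.37412×10¹² K⁴, so P_net = 11.5 W.

Net loss ≈ 11.5 W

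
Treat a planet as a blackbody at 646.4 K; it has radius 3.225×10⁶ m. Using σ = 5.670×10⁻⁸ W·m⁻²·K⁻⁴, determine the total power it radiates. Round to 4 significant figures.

Surface area A = 4πR² = 4π(3.225×10⁶ m)² = 1.30698×10¹⁴ m².
P = σAT⁴ = 5.670×10⁻⁸ × 1.30698×10¹⁴ × (646.4)⁴ = 1.294×10¹⁸ W.

P ≈ 1.294×10¹⁸ W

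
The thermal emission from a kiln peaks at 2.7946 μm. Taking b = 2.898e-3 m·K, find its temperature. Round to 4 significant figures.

T ≈ 1037 K

Wien's law gives T = b/λ_max = (2.898×10⁻³ m·K)/(2.7946×10⁻⁶ m) = 1037 K.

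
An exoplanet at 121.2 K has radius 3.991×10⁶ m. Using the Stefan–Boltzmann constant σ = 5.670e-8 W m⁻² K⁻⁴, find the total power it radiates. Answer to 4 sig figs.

P ≈ 2.449×10¹⁵ W

Surface area A = 4πR² = 4π(3.991×10⁶ m)² = 2.00158×10¹⁴ m².
P = σAT⁴ = 5.670×10⁻⁸ × 2.00158×10¹⁴ × (121.2)⁴ = 2.449×10¹⁵ W.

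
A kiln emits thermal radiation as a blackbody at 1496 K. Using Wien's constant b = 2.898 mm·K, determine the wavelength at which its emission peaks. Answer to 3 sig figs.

λ_max ≈ 1.94×10³ nm

Wien's displacement law: λ_max = b/T = (2.898×10⁻³ m·K)/(1496 K) = 1.937×10⁻⁶ m.
That is 1.94×10³ nm, in the infrared range.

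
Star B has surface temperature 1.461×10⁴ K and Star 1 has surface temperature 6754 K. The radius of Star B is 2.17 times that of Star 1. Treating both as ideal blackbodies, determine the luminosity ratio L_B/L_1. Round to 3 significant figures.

L_B/L_1 ≈ 103

L ∝ R²T⁴, so L_B/L_1 = (R_B/R_1)²(T_B/T_1)⁴ = (2.17)² × (1.461×10⁴/6754)⁴ = 4.7089 × 21.8956 = 103.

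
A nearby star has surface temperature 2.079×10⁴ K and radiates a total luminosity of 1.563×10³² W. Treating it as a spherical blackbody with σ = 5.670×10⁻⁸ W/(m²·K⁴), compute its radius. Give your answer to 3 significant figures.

L = 4πR²σT⁴ ⇒ R = √(L/(4πσT⁴)).
σT⁴ = 1.05926×10¹⁰ W/m², so R = √(1.563×10³²/(4π×1.05926×10¹⁰)) = 3.43×10¹⁰ m.

R ≈ 3.43×10¹⁰ m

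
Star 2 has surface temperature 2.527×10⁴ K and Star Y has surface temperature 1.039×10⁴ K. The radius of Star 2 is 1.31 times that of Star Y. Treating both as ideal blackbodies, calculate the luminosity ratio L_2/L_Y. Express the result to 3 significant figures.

L ∝ R²T⁴, so L_2/L_Y = (R_2/R_Y)²(T_2/T_Y)⁴ = (1.31)² × (2.527×10⁴/1.039×10⁴)⁴ = 1.7161 × 34.9912 = 60.0.

L_2/L_Y ≈ 60.0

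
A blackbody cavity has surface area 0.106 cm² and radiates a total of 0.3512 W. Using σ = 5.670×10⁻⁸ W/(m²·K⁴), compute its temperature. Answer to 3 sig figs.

T ≈ 874 K

Area A = 0.106 cm² = 1.06×10⁻⁵ m².
P = σAT⁴ ⇒ T = (P/(σA))^(1/4) = (0.3512/(5.670×10⁻⁸×1.06×10⁻⁵))^(1/4) = 874 K.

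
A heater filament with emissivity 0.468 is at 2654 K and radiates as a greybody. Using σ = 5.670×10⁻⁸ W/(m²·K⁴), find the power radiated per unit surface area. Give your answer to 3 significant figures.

Stefan–Boltzmann: I = εσT⁴ = 0.468 × 5.670×10⁻⁸ × (2654)⁴ = 1.32×10⁶ W/m².

I ≈ 1.32×10⁶ W/m²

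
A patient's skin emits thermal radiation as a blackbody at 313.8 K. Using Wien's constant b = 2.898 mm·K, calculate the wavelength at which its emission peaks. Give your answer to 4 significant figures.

λ_max ≈ 9.235 μm

Wien's displacement law: λ_max = b/T = (2.898×10⁻³ m·K)/(313.8 K) = 9.2352×10⁻⁶ m.
That is 9.235 μm, in the infrared range.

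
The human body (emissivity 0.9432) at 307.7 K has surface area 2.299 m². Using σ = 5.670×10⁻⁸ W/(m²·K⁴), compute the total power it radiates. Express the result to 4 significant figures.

P ≈ 1102 W

Area A = 2.299 m².
P = εσAT⁴ = 0.9432 × 5.670×10⁻⁸ × 2.299 × (307.7)⁴ = 1102 W.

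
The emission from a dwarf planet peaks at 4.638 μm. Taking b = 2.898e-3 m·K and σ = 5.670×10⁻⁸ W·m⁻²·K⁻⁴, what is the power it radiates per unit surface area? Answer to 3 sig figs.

Wien's law: T = b/λ_max = 2.898×10⁻³/4.638×10⁻⁶ = 624.838 K.
Then I = σT⁴ = 5.670×10⁻⁸×(624.838)⁴ = 8.64×10³ W/m².

I ≈ 8.64×10³ W/m²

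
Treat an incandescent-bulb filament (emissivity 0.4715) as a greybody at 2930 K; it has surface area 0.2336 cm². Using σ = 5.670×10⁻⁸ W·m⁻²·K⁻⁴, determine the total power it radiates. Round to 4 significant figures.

Area A = 0.2336 cm² = 2.336×10⁻⁵ m².
P = εσAT⁴ = 0.4715 × 5.670×10⁻⁸ × 2.336×10⁻⁵ × (2930)⁴ = 46.03 W.

P ≈ 46.03 W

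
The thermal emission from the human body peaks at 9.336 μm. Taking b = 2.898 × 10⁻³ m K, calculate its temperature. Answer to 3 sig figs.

Wien's law gives T = b/λ_max = (2.898×10⁻³ m·K)/(9.336×10⁻⁶ m) = 310 K.

T ≈ 310 K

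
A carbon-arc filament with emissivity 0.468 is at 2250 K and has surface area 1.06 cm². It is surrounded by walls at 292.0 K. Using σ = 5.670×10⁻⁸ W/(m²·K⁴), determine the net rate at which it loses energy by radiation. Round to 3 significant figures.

Net loss ≈ 72.1 W

Area A = 1.06 cm² = 1.06×10⁻⁴ m².
Net radiated power P_net = εσA(T⁴ − T₀⁴) = 0.468×5.670×10⁻⁸×1.06×10⁻⁴×(2250⁴ − 292.0⁴).
T⁴ − T₀⁴ = 2.56289×10¹³ − 7.26995×10⁹ = 2.56216×10¹³ K⁴, so P_net = 72.1 W.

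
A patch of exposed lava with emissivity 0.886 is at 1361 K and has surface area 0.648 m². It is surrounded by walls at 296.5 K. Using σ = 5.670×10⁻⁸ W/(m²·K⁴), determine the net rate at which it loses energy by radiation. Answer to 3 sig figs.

Net loss ≈ 1.11×10⁵ W

Area A = 0.648 m².
Net radiated power P_net = εσA(T⁴ − T₀⁴) = 0.886×5.670×10⁻⁸×0.648×(1361⁴ − 296.5⁴).
T⁴ − T₀⁴ = 3.43109×10¹² − 7.72856×10⁹ = 3.42336×10¹² K⁴, so P_net = 1.11×10⁵ W.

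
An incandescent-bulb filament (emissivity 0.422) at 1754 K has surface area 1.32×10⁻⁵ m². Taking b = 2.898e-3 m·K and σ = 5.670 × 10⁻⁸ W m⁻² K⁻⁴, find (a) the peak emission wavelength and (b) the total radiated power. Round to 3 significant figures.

(a) λ_max = b/T = 2.898×10⁻³/1754 = 1.652×10⁻⁶ m = 1.65 μm.
Area A = 1.32×10⁻⁵ m².
(b) P = εσAT⁴ = 0.422×5.670×10⁻⁸×1.32×10⁻⁵×(1754)⁴ = 2.99 W.

λ_max ≈ 1.65 μm; P ≈ 2.99 W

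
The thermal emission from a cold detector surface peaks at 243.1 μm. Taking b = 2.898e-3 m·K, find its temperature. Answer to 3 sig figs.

Wien's law gives T = b/λ_max = (2.898×10⁻³ m·K)/(2.431×10⁻⁴ m) = 11.9 K.

T ≈ 11.9 K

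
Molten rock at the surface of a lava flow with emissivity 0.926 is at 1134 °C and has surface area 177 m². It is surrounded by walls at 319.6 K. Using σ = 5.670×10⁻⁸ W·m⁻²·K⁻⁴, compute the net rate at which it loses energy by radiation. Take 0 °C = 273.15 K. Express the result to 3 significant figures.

T = 1134 °C + 273.15 = 1407.15 K.
Area A = 177 m².
Net radiated power P_net = εσA(T⁴ − T₀⁴) = 0.926×5.670×10⁻⁸×177×(1407.15⁴ − 319.6⁴).
T⁴ − T₀⁴ = 3.92068×10¹² − 1.04334×10¹⁰ = 3.91025×10¹² K⁴, so P_net = 3.63×10⁷ W.

Net loss ≈ 3.63×10⁷ W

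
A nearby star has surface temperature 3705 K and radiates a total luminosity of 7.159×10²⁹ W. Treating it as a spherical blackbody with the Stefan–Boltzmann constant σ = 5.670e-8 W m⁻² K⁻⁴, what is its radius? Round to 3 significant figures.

L = 4πR²σT⁴ ⇒ R = √(L/(4πσT⁴)).
σT⁴ = 1.06840×10⁷ W/m², so R = √(7.159×10²⁹/(4π×1.06840×10⁷)) = 7.30×10¹⁰ m.

R ≈ 7.30×10¹⁰ m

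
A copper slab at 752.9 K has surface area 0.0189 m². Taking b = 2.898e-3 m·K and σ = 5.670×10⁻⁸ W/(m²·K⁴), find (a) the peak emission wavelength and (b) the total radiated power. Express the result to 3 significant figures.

(a) λ_max = b/T = 2.898×10⁻³/752.9 = 3.849×10⁻⁶ m = 3.85 μm.
Area A = 0.0189 m².
(b) P = σAT⁴ = 5.670×10⁻⁸×0.0189×(752.9)⁴ = 344 W.

λ_max ≈ 3.85 μm; P ≈ 344 W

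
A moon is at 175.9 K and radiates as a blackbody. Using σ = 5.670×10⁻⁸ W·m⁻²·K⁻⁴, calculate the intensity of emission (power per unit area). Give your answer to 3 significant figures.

I ≈ 54.3 W/m²

Stefan–Boltzmann: I = σT⁴ = 5.670×10⁻⁸ × (175.9)⁴ = 54.3 W/m².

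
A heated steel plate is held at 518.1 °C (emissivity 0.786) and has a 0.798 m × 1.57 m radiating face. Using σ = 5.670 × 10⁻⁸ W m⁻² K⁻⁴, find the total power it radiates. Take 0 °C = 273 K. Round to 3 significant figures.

T = 518.1 °C + 273 = 791.1 K.
Area A = 0.798 × 1.57 = 1.25286 m².
P = εσAT⁴ = 0.786 × 5.670×10⁻⁸ × 1.25286 × (791.1)⁴ = 2.19×10⁴ W.

P ≈ 2.19×10⁴ W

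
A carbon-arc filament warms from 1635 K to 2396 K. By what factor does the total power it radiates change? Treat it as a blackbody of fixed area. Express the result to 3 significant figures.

P ∝ T⁴, so P₂/P₁ = (T₂/T₁)⁴ = (2396/1635)⁴ = (1.46544)⁴ = 4.61.

P₂/P₁ ≈ 4.61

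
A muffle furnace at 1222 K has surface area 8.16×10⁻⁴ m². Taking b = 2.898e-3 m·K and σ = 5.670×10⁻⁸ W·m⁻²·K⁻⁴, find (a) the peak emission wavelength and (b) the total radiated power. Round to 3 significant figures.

λ_max ≈ 2.37 μm; P ≈ 103 W

(a) λ_max = b/T = 2.898×10⁻³/1222 = 2.372×10⁻⁶ m = 2.37 μm.
Area A = 8.16×10⁻⁴ m².
(b) P = σAT⁴ = 5.670×10⁻⁸×8.16×10⁻⁴×(1222)⁴ = 103 W.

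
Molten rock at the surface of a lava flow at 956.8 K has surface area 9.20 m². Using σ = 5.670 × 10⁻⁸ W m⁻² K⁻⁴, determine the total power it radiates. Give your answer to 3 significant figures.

P ≈ 4.37×10⁵ W

Area A = 9.20 m².
P = σAT⁴ = 5.670×10⁻⁸ × 9.20 × (956.8)⁴ = 4.37×10⁵ W.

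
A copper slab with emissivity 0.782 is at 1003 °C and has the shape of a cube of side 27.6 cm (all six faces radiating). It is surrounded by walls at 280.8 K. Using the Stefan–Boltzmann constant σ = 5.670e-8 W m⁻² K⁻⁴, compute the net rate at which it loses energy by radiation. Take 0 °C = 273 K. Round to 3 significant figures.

Net loss ≈ 5.36×10⁴ W

T = 1003 °C + 273 = 1276 K.
Area A = 6s² = 6×(0.276 m)² = 0.457056 m².
Net radiated power P_net = εσA(T⁴ − T₀⁴) = 0.782×5.670×10⁻⁸×0.457056×(1276⁴ − 280.8⁴).
T⁴ − T₀⁴ = 2.65096×10¹² − 6.21711×10⁹ = 2.64474×10¹² K⁴, so P_net = 5.36×10⁴ W.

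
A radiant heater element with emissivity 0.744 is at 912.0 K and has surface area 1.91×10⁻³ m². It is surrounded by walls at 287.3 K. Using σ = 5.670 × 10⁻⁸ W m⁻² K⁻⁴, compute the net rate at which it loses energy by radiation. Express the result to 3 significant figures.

Area A = 1.91×10⁻³ m².
Net radiated power P_net = εσA(T⁴ − T₀⁴) = 0.744×5.670×10⁻⁸×1.91×10⁻³×(912.0⁴ − 287.3⁴).
T⁴ − T₀⁴ = 6.91798×10¹¹ − 6.81306×10⁹ = 6.84985×10¹¹ K⁴, so P_net = 55.2 W.

Net loss ≈ 55.2 W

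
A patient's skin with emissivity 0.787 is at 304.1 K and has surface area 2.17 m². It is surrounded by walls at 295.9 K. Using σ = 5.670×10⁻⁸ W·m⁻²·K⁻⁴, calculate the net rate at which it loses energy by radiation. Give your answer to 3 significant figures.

Area A = 2.17 m².
Net radiated power P_net = εσA(T⁴ − T₀⁴) = 0.787×5.670×10⁻⁸×2.17×(304.1⁴ − 295.9⁴).
T⁴ − T₀⁴ = 8.55196×10⁹ − 7.66619×10⁹ = 8.85770×10⁸ K⁴, so P_net = 85.8 W.

Net loss ≈ 85.8 W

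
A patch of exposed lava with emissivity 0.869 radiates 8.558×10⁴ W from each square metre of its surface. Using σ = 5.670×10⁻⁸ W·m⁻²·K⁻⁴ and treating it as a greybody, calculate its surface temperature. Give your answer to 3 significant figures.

T ≈ 1.15×10³ K

I = εσT⁴, so T = (I/εσ)^(1/4) = (8.558×10⁴/(0.869×5.670×10⁻⁸))^(1/4) = 1.15×10³ K.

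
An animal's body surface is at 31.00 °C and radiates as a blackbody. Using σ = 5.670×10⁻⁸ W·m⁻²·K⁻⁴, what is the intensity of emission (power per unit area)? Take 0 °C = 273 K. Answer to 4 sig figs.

I ≈ 484.3 W/m²

T = 31.00 °C + 273 = 304.00 K.
Stefan–Boltzmann: I = σT⁴ = 5.670×10⁻⁸ × (304.00)⁴ = 484.3 W/m².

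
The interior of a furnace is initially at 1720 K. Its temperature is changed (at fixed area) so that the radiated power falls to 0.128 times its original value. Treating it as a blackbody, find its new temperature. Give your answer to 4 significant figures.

T₂ ≈ 1029 K

P ∝ T⁴, so T₂/T₁ = (P₂/P₁)^(1/4) = (0.128)^(1/4) = 0.598140.
T₂ = 1720 × 0.598140 = 1029 K.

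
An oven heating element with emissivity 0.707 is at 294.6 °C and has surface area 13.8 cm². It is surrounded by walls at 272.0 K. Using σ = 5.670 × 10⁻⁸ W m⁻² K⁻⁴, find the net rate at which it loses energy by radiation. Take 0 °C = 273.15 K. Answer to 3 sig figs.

Net loss ≈ 5.45 W

T = 294.6 °C + 273.15 = 567.75 K.
Area A = 13.8 cm² = 1.38×10⁻³ m².
Net radiated power P_net = εσA(T⁴ − T₀⁴) = 0.707×5.670×10⁻⁸×1.38×10⁻³×(567.75⁴ − 272.0⁴).
T⁴ − T₀⁴ = 1.03903×10¹¹ − 5.47363×10⁹ = 9.84294×10¹⁰ K⁴, so P_net = 5.45 W.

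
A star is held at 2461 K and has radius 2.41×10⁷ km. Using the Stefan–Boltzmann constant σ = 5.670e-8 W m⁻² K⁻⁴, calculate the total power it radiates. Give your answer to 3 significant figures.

P ≈ 1.52×10²⁸ W

Surface area A = 4πR² = 4π(2.41×10¹⁰ m)² = 7.29867×10²¹ m².
P = σAT⁴ = 5.670×10⁻⁸ × 7.29867×10²¹ × (2461)⁴ = 1.52×10²⁸ W.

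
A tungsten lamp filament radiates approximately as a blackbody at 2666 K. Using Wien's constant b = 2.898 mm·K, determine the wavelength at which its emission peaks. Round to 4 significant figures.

Wien's displacement law: λ_max = b/T = (2.898×10⁻³ m·K)/(2666 K) = 1.0870×10⁻⁶ m.
That is 1.087 μm, in the infrared range.

λ_max ≈ 1.087 μm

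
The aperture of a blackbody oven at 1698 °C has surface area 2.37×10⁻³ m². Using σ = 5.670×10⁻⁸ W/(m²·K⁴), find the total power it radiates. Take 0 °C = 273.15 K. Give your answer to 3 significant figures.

T = 1698 °C + 273.15 = 1971.15 K.
Area A = 2.37×10⁻³ m².
P = σAT⁴ = 5.670×10⁻⁸ × 2.37×10⁻³ × (1971.15)⁴ = 2.03×10³ W.

P ≈ 2.03×10³ W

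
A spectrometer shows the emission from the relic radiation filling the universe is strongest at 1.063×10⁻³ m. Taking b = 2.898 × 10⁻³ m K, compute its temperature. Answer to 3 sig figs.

Wien's law gives T = b/λ_max = (2.898×10⁻³ m·K)/(1.063×10⁻³ m) = 2.73 K.

T ≈ 2.73 K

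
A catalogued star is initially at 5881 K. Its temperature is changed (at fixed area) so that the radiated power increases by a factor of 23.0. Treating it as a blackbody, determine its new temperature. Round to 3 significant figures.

T₂ ≈ 1.29×10⁴ K

P ∝ T⁴, so T₂/T₁ = (P₂/P₁)^(1/4) = (23.0)^(1/4) = 2.18994.
T₂ = 5881 × 2.18994 = 1.29×10⁴ K.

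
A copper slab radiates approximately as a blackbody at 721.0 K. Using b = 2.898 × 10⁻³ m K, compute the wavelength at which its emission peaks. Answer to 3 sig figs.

λ_max ≈ 4.02 μm

Wien's displacement law: λ_max = b/T = (2.898×10⁻³ m·K)/(721.0 K) = 4.019×10⁻⁶ m.
That is 4.02 μm, in the infrared range.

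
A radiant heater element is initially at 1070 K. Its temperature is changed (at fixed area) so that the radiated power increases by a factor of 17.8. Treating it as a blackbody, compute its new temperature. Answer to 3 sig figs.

P ∝ T⁴, so T₂/T₁ = (P₂/P₁)^(1/4) = (17.8)^(1/4) = 2.05402.
T₂ = 1070 × 2.05402 = 2.20×10³ K.

T₂ ≈ 2.20×10³ K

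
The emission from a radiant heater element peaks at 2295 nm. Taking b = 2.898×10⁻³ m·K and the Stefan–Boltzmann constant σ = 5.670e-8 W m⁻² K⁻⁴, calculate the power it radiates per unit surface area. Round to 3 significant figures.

Wien's law: T = b/λ_max = 2.898×10⁻³/2.295×10⁻⁶ = 1262.75 K.
Then I = σT⁴ = 5.670×10⁻⁸×(1262.75)⁴ = 1.44×10⁵ W/m².

I ≈ 1.44×10⁵ W/m²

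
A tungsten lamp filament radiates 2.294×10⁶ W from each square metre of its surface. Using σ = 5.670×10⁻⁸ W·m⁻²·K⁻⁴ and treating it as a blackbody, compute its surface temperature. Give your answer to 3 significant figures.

T ≈ 2.52×10³ K

I = σT⁴, so T = (I/σ)^(1/4) = (2.294×10⁶/(5.670×10⁻⁸))^(1/4) = 2.52×10³ K.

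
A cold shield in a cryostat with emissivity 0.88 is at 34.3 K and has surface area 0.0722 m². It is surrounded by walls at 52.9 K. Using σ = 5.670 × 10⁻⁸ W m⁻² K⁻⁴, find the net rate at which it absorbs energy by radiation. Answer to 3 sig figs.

Net gain ≈ 0.0232 W

Area A = 0.0722 m².
Net radiated power P_net = εσA(T⁴ − T₀⁴) = 0.88×5.670×10⁻⁸×0.0722×(34.3⁴ − 52.9⁴).
T⁴ − T₀⁴ = 1.38413×10⁶ − 7.83110×10⁶ = -6.44697×10⁶ K⁴, so P_net = -0.0232 W — negative, meaning a net gain of 0.0232 W.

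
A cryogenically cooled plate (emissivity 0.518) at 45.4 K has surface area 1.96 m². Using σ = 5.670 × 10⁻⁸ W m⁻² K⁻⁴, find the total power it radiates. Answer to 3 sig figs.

P ≈ 0.245 W

Area A = 1.96 m².
P = εσAT⁴ = 0.518 × 5.670×10⁻⁸ × 1.96 × (45.4)⁴ = 0.245 W.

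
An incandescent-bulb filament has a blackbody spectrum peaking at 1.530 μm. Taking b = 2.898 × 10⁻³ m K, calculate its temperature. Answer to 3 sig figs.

T ≈ 1.89×10³ K

Wien's law gives T = b/λ_max = (2.898×10⁻³ m·K)/(1.530×10⁻⁶ m) = 1.89×10³ K.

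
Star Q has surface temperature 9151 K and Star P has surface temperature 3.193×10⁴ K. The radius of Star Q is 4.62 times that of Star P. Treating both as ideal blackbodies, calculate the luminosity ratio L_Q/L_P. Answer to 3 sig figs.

L_Q/L_P ≈ 0.144

L ∝ R²T⁴, so L_Q/L_P = (R_Q/R_P)²(T_Q/T_P)⁴ = (4.62)² × (9151/3.193×10⁴)⁴ = 21.3444 × 6.74650×10⁻³ = 0.144.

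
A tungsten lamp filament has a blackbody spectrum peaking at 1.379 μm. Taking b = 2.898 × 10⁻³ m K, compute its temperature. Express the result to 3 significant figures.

Wien's law gives T = b/λ_max = (2.898×10⁻³ m·K)/(1.379×10⁻⁶ m) = 2.10×10³ K.

T ≈ 2.10×10³ K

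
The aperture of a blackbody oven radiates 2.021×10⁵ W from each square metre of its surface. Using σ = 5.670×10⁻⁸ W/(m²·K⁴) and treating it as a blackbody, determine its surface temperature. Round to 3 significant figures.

I = σT⁴, so T = (I/σ)^(1/4) = (2.021×10⁵/(5.670×10⁻⁸))^(1/4) = 1.37×10³ K.

T ≈ 1.37×10³ K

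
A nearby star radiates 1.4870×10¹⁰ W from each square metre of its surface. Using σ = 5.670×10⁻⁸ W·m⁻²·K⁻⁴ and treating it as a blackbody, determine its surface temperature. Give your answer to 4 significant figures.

I = σT⁴, so T = (I/σ)^(1/4) = (1.4870×10¹⁰/(5.670×10⁻⁸))^(1/4) = 2.263×10⁴ K.

T ≈ 2.263×10⁴ K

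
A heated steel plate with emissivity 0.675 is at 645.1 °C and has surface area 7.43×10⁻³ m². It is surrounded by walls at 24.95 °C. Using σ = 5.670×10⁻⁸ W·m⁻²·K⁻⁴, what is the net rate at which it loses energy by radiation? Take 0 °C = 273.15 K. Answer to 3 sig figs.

Net loss ≈ 200 W

T = 645.1 °C + 273.15 = 918.25 K.
Surroundings: T = 24.95 °C + 273.15 = 298.10 K.
Area A = 7.43×10⁻³ m².
Net radiated power P_net = εσA(T⁴ − T₀⁴) = 0.675×5.670×10⁻⁸×7.43×10⁻³×(918.25⁴ − 298.10⁴).
T⁴ − T₀⁴ = 7.10958×10¹¹ − 7.89674×10⁹ = 7.03061×10¹¹ K⁴, so P_net = 200 W.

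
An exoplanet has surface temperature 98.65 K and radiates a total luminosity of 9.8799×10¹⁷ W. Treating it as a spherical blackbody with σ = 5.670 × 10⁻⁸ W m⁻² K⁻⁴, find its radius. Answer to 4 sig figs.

L = 4πR²σT⁴ ⇒ R = √(L/(4πσT⁴)).
σT⁴ = 5.36996 W/m², so R = √(9.8799×10¹⁷/(4π×5.36996)) = 1.210×10⁸ m.

R ≈ 1.210×10⁸ m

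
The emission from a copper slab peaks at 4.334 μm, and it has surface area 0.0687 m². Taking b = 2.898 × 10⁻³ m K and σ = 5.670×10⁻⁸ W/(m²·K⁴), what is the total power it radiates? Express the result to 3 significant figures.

P ≈ 779 W

Wien's law: T = b/λ_max = 2.898×10⁻³/4.334×10⁻⁶ = 668.666 K.
Area A = 0.0687 m².
Then P = σAT⁴ = 5.670×10⁻⁸×0.0687×(668.666)⁴ = 779 W.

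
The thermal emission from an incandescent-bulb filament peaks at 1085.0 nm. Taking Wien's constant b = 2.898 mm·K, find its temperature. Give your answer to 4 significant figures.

Wien's law gives T = b/λ_max = (2.898×10⁻³ m·K)/(1.0850×10⁻⁶ m) = 2671 K.

T ≈ 2671 K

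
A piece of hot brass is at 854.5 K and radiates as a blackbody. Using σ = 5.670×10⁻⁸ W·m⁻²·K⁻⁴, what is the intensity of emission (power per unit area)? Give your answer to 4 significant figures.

I ≈ 3.023×10⁴ W/m²

Stefan–Boltzmann: I = σT⁴ = 5.670×10⁻⁸ × (854.5)⁴ = 3.023×10⁴ W/m².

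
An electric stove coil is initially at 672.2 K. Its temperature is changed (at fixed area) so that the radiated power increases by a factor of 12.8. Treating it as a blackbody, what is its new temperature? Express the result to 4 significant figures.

P ∝ T⁴, so T₂/T₁ = (P₂/P₁)^(1/4) = (12.8)^(1/4) = 1.89148.
T₂ = 672.2 × 1.89148 = 1271 K.

T₂ ≈ 1271 K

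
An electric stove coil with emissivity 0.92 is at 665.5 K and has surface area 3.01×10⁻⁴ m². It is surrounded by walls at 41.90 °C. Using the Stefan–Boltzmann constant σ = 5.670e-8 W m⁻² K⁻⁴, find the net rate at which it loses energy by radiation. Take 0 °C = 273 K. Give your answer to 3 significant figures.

Net loss ≈ 2.93 W

Surroundings: T = 41.90 °C + 273 = 314.90 K.
Area A = 3.01×10⁻⁴ m².
Net radiated power P_net = εσA(T⁴ − T₀⁴) = 0.92×5.670×10⁻⁸×3.01×10⁻⁴×(665.5⁴ − 314.90⁴).
T⁴ − T₀⁴ = 1.96152×10¹¹ − 9.83310×10⁹ = 1.86319×10¹¹ K⁴, so P_net = 2.93 W.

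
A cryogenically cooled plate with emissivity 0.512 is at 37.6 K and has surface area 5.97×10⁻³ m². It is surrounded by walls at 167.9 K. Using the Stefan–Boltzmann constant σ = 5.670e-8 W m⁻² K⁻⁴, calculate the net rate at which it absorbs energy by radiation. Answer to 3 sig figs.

Area A = 5.97×10⁻³ m².
Net radiated power P_net = εσA(T⁴ − T₀⁴) = 0.512×5.670×10⁻⁸×5.97×10⁻³×(37.6⁴ − 167.9⁴).
T⁴ − T₀⁴ = 1.99872×10⁶ − 7.94699×10⁸ = -7.92700×10⁸ K⁴, so P_net = -0.137 W — negative, meaning a net gain of 0.137 W.

Net gain ≈ 0.137 W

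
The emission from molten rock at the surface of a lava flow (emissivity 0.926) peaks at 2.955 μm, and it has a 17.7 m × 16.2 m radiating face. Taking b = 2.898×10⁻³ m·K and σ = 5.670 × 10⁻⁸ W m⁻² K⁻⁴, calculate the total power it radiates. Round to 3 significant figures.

P ≈ 1.39×10⁷ W

Wien's law: T = b/λ_max = 2.898×10⁻³/2.955×10⁻⁶ = 980.711 K.
Area A = 17.7 × 16.2 = 286.74 m².
Then P = εσAT⁴ = 0.926×5.670×10⁻⁸×286.74×(980.711)⁴ = 1.39×10⁷ W.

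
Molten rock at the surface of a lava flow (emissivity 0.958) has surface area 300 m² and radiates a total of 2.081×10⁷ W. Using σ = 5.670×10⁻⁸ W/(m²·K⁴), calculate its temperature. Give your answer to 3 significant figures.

Area A = 300 m².
P = εσAT⁴ ⇒ T = (P/(εσA))^(1/4) = (2.081×10⁷/(0.958×5.670×10⁻⁸×300))^(1/4) = 1.06×10³ K.

T ≈ 1.06×10³ K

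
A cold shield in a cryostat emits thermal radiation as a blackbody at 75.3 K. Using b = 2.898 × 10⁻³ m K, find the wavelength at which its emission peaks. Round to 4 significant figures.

λ_max ≈ 38.49 μm

Wien's displacement law: λ_max = b/T = (2.898×10⁻³ m·K)/(75.3 K) = 3.8486×10⁻⁵ m.
That is 38.49 μm, in the infrared range.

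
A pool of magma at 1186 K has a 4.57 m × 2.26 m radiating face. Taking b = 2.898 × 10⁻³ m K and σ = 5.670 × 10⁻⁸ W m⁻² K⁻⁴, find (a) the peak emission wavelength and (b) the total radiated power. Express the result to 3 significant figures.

λ_max ≈ 2.44 μm; P ≈ 1.16×10⁶ W

(a) λ_max = b/T = 2.898×10⁻³/1186 = 2.444×10⁻⁶ m = 2.44 μm.
Area A = 4.57 × 2.26 = 10.3282 m².
(b) P = σAT⁴ = 5.670×10⁻⁸×10.3282×(1186)⁴ = 1.16×10⁶ W.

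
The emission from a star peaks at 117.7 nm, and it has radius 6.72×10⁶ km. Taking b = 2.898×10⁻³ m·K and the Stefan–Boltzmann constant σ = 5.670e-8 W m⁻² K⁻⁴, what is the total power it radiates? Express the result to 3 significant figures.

Wien's law: T = b/λ_max = 2.898×10⁻³/1.177×10⁻⁷ = 24621.9 K.
Surface area A = 4πR² = 4π(6.72×10⁹ m)² = 5.67477×10²⁰ m².
Then P = σAT⁴ = 5.670×10⁻⁸×5.67477×10²⁰×(24621.9)⁴ = 1.18×10³¹ W.

P ≈ 1.18×10³¹ W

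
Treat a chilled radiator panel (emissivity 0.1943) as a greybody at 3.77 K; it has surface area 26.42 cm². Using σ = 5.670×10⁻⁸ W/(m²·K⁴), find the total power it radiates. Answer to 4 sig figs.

P ≈ 5.880×10⁻⁹ W

Area A = 26.42 cm² = 2.642×10⁻³ m².
P = εσAT⁴ = 0.1943 × 5.670×10⁻⁸ × 2.642×10⁻³ × (3.77)⁴ = 5.880×10⁻⁹ W.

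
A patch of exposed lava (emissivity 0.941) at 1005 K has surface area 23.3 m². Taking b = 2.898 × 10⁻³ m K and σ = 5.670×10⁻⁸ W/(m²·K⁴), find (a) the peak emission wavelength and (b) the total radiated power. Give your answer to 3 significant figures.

λ_max ≈ 2.88 μm; P ≈ 1.27×10⁶ W

(a) λ_max = b/T = 2.898×10⁻³/1005 = 2.884×10⁻⁶ m = 2.88 μm.
Area A = 23.3 m².
(b) P = εσAT⁴ = 0.941×5.670×10⁻⁸×23.3×(1005)⁴ = 1.27×10⁶ W.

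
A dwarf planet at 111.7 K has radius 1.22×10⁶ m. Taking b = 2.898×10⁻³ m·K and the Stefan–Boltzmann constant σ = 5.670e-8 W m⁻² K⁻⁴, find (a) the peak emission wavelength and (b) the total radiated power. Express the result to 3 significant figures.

λ_max ≈ 25.9 μm; P ≈ 1.65×10¹⁴ W

(a) λ_max = b/T = 2.898×10⁻³/111.7 = 2.594×10⁻⁵ m = 25.9 μm.
Surface area A = 4πR² = 4π(1.22×10⁶ m)² = 1.87038×10¹³ m².
(b) P = σAT⁴ = 5.670×10⁻⁸×1.87038×10¹³×(111.7)⁴ = 1.65×10¹⁴ W.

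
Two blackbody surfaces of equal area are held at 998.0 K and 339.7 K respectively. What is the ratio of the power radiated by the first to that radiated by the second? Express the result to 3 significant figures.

With equal areas, P₁/P₂ = (T₁/T₂)⁴ = (998.0/339.7)⁴ = 74.5.

P₁/P₂ ≈ 74.5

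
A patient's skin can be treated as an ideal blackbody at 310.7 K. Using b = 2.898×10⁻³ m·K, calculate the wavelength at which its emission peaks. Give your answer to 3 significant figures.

λ_max ≈ 9.33 μm

Wien's displacement law: λ_max = b/T = (2.898×10⁻³ m·K)/(310.7 K) = 9.327×10⁻⁶ m.
That is 9.33 μm, in the infrared range.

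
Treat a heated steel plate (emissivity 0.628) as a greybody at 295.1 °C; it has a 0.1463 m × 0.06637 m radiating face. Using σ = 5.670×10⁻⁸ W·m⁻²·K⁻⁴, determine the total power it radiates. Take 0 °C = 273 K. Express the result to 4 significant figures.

P ≈ 36.01 W

T = 295.1 °C + 273 = 568.1 K.
Area A = 0.1463 × 0.06637 = 9.70993×10⁻³ m².
P = εσAT⁴ = 0.628 × 5.670×10⁻⁸ × 9.70993×10⁻³ × (568.1)⁴ = 36.01 W.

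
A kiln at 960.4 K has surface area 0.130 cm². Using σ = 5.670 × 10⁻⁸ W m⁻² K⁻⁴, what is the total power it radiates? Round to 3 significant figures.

Area A = 0.130 cm² = 1.30×10⁻⁵ m².
P = σAT⁴ = 5.670×10⁻⁸ × 1.30×10⁻⁵ × (960.4)⁴ = 0.627 W.

P ≈ 0.627 W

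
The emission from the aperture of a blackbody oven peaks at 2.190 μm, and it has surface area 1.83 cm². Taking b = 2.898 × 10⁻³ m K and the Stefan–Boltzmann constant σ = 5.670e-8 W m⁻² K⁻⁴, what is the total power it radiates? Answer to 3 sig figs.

P ≈ 31.8 W

Wien's law: T = b/λ_max = 2.898×10⁻³/2.190×10⁻⁶ = 1323.29 K.
Area A = 1.83 cm² = 1.83×10⁻⁴ m².
Then P = σAT⁴ = 5.670×10⁻⁸×1.83×10⁻⁴×(1323.29)⁴ = 31.8 W.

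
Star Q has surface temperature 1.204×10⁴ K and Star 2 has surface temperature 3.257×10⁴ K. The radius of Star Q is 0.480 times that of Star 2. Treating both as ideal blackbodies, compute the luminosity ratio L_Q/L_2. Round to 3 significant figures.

L_Q/L_2 ≈ 4.30×10⁻³

L ∝ R²T⁴, so L_Q/L_2 = (R_Q/R_2)²(T_Q/T_2)⁴ = (0.480)² × (1.204×10⁴/3.257×10⁴)⁴ = 0.2304 × 0.0186739 = 4.30×10⁻³.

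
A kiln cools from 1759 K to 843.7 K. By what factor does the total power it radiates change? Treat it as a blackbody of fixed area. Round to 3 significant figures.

P ∝ T⁴, so P₂/P₁ = (T₂/T₁)⁴ = (843.7/1759)⁴ = (0.479648)⁴ = 0.0529.

P₂/P₁ ≈ 0.0529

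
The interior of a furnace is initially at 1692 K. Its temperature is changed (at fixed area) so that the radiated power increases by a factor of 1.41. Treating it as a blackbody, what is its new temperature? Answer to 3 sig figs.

T₂ ≈ 1.84×10³ K

P ∝ T⁴, so T₂/T₁ = (P₂/P₁)^(1/4) = (1.41)^(1/4) = 1.08969.
T₂ = 1692 × 1.08969 = 1.84×10³ K.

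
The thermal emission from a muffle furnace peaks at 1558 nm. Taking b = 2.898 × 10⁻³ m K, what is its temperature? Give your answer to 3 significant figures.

T ≈ 1.86×10³ K

Wien's law gives T = b/λ_max = (2.898×10⁻³ m·K)/(1.558×10⁻⁶ m) = 1.86×10³ K.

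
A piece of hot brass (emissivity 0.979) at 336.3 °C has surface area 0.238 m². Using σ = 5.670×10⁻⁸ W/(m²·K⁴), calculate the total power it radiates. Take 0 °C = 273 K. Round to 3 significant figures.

P ≈ 1.82×10³ W

T = 336.3 °C + 273 = 609.3 K.
Area A = 0.238 m².
P = εσAT⁴ = 0.979 × 5.670×10⁻⁸ × 0.238 × (609.3)⁴ = 1.82×10³ W.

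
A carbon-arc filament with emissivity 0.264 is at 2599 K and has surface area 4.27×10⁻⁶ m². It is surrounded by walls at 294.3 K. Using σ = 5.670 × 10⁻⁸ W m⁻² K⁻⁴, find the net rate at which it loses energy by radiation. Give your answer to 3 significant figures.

Area A = 4.27×10⁻⁶ m².
Net radiated power P_net = εσA(T⁴ − T₀⁴) = 0.264×5.670×10⁻⁸×4.27×10⁻⁶×(2599⁴ − 294.3⁴).
T⁴ − T₀⁴ = 4.56273×10¹³ − 7.50172×10⁹ = 4.56198×10¹³ K⁴, so P_net = 2.92 W.

Net loss ≈ 2.92 W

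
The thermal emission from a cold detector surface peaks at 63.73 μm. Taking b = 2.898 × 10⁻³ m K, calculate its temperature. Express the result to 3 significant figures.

T ≈ 45.5 K

Wien's law gives T = b/λ_max = (2.898×10⁻³ m·K)/(6.373×10⁻⁵ m) = 45.5 K.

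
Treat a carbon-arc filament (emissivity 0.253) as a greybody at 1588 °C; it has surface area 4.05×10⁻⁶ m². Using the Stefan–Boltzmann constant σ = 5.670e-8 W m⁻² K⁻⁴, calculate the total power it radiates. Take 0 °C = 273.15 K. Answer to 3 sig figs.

T = 1588 °C + 273.15 = 1861.15 K.
Area A = 4.05×10⁻⁶ m².
P = εσAT⁴ = 0.253 × 5.670×10⁻⁸ × 4.05×10⁻⁶ × (1861.15)⁴ = 0.697 W.

P ≈ 0.697 W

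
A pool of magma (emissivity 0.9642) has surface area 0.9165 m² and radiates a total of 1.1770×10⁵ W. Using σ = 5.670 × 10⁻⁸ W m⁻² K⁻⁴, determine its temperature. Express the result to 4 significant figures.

T ≈ 1238 K

Area A = 0.9165 m².
P = εσAT⁴ ⇒ T = (P/(εσA))^(1/4) = (1.1770×10⁵/(0.9642×5.670×10⁻⁸×0.9165))^(1/4) = 1238 K.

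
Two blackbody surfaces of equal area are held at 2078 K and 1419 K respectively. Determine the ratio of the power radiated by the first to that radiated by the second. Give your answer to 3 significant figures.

P₁/P₂ ≈ 4.60

With equal areas, P₁/P₂ = (T₁/T₂)⁴ = (2078/1419)⁴ = 4.60.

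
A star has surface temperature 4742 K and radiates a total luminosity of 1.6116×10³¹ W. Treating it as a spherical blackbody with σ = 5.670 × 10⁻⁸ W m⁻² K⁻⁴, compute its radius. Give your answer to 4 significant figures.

L = 4πR²σT⁴ ⇒ R = √(L/(4πσT⁴)).
σT⁴ = 2.86701×10⁷ W/m², so R = √(1.6116×10³¹/(4π×2.86701×10⁷)) = 2.115×10¹¹ m.

R ≈ 2.115×10¹¹ m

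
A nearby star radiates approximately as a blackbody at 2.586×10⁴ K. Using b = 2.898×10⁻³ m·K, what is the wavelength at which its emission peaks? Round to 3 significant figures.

Wien's displacement law: λ_max = b/T = (2.898×10⁻³ m·K)/(2.586×10⁴ K) = 1.121×10⁻⁷ m.
That is 112 nm, in the ultraviolet range.

λ_max ≈ 112 nm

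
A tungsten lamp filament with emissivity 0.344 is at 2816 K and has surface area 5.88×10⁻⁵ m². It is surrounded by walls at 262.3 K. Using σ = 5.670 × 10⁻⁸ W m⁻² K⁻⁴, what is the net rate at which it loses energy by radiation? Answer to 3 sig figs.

Area A = 5.88×10⁻⁵ m².
Net radiated power P_net = εσA(T⁴ − T₀⁴) = 0.344×5.670×10⁻⁸×5.88×10⁻⁵×(2816⁴ − 262.3⁴).
T⁴ − T₀⁴ = 6.28826×10¹³ − 4.73362×10⁹ = 6.28779×10¹³ K⁴, so P_net = 72.1 W.

Net loss ≈ 72.1 W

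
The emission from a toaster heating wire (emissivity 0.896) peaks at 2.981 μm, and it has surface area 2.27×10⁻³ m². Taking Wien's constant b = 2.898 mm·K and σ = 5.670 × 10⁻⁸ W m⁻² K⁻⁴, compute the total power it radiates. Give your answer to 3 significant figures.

Wien's law: T = b/λ_max = 2.898×10⁻³/2.981×10⁻⁶ = 972.157 K.
Area A = 2.27×10⁻³ m².
Then P = εσAT⁴ = 0.896×5.670×10⁻⁸×2.27×10⁻³×(972.157)⁴ = 103 W.

P ≈ 103 W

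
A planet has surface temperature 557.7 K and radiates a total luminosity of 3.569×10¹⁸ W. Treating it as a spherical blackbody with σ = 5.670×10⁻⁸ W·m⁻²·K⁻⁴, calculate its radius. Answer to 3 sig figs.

R ≈ 7.20×10⁶ m

L = 4πR²σT⁴ ⇒ R = √(L/(4πσT⁴)).
σT⁴ = 5485.11 W/m², so R = √(3.569×10¹⁸/(4π×5485.11)) = 7.20×10⁶ m.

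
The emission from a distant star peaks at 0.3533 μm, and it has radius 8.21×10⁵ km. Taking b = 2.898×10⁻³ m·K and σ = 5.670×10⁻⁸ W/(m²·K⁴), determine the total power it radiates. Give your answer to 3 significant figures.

P ≈ 2.17×10²⁷ W

Wien's law: T = b/λ_max = 2.898×10⁻³/3.533×10⁻⁷ = 8202.66 K.
Surface area A = 4πR² = 4π(8.21×10⁸ m)² = 8.47025×10¹⁸ m².
Then P = σAT⁴ = 5.670×10⁻⁸×8.47025×10¹⁸×(8202.66)⁴ = 2.17×10²⁷ W.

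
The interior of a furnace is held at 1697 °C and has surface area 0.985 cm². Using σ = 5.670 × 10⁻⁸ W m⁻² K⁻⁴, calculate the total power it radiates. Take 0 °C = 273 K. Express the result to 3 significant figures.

P ≈ 84.1 W

T = 1697 °C + 273 = 1970 K.
Area A = 0.985 cm² = 9.85×10⁻⁵ m².
P = σAT⁴ = 5.670×10⁻⁸ × 9.85×10⁻⁵ × (1970)⁴ = 84.1 W.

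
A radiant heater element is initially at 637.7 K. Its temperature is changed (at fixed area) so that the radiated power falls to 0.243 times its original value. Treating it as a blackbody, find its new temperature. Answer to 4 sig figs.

P ∝ T⁴, so T₂/T₁ = (P₂/P₁)^(1/4) = (0.243)^(1/4) = 0.702104.
T₂ = 637.7 × 0.702104 = 447.7 K.

T₂ ≈ 447.7 K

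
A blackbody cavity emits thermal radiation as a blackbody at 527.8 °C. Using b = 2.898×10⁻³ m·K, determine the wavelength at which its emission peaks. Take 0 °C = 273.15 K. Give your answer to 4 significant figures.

λ_max ≈ 3.618 μm

T = 527.8 °C + 273.15 = 800.95 K.
Wien's displacement law: λ_max = b/T = (2.898×10⁻³ m·K)/(800.95 K) = 3.6182×10⁻⁶ m.
That is 3.618 μm, in the infrared range.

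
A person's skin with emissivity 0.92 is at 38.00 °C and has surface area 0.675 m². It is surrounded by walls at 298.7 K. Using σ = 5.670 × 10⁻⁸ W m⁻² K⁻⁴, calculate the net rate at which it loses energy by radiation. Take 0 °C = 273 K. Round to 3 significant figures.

T = 38.00 °C + 273 = 311.00 K.
Area A = 0.675 m².
Net radiated power P_net = εσA(T⁴ − T₀⁴) = 0.92×5.670×10⁻⁸×0.675×(311.00⁴ − 298.7⁴).
T⁴ − T₀⁴ = 9.35495×10⁹ − 7.96051×10⁹ = 1.39444×10⁹ K⁴, so P_net = 49.1 W.

Net loss ≈ 49.1 W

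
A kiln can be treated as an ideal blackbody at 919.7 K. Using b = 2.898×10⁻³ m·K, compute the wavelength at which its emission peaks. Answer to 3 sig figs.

Wien's displacement law: λ_max = b/T = (2.898×10⁻³ m·K)/(919.7 K) = 3.151×10⁻⁶ m.
That is 3.15 μm, in the infrared range.

λ_max ≈ 3.15 μm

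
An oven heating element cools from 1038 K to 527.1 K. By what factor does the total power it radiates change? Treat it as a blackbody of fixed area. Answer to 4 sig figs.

P ∝ T⁴, so P₂/P₁ = (T₂/T₁)⁴ = (527.1/1038)⁴ = (0.507803)⁴ = 0.06649.

P₂/P₁ ≈ 0.06649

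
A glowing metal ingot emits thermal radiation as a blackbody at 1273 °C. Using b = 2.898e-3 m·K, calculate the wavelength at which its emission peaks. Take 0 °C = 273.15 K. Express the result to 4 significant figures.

λ_max ≈ 1874 nm

T = 1273 °C + 273.15 = 1546.15 K.
Wien's displacement law: λ_max = b/T = (2.898×10⁻³ m·K)/(1546.15 K) = 1.8743×10⁻⁶ m.
That is 1874 nm, in the infrared range.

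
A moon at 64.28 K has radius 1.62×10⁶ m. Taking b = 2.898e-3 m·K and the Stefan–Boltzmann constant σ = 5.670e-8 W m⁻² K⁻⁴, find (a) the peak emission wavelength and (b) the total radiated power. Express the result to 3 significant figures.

(a) λ_max = b/T = 2.898×10⁻³/64.28 = 4.508×10⁻⁵ m = 45.1 μm.
Surface area A = 4πR² = 4π(1.62×10⁶ m)² = 3.29792×10¹³ m².
(b) P = σAT⁴ = 5.670×10⁻⁸×3.29792×10¹³×(64.28)⁴ = 3.19×10¹³ W.

λ_max ≈ 45.1 μm; P ≈ 3.19×10¹³ W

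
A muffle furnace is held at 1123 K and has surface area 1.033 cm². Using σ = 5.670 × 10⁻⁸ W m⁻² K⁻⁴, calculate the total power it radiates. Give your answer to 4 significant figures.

Area A = 1.033 cm² = 1.033×10⁻⁴ m².
P = σAT⁴ = 5.670×10⁻⁸ × 1.033×10⁻⁴ × (1123)⁴ = 9.315 W.

P ≈ 9.315 W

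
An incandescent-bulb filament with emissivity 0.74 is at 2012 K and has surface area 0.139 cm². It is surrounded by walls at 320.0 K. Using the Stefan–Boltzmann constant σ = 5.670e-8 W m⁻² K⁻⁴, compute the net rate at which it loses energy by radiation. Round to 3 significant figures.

Area A = 0.139 cm² = 1.39×10⁻⁵ m².
Net radiated power P_net = εσA(T⁴ − T₀⁴) = 0.74×5.670×10⁻⁸×1.39×10⁻⁵×(2012⁴ − 320.0⁴).
T⁴ − T₀⁴ = 1.63875×10¹³ − 1.04858×10¹⁰ = 1.63770×10¹³ K⁴, so P_net = 9.55 W.

Net loss ≈ 9.55 W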